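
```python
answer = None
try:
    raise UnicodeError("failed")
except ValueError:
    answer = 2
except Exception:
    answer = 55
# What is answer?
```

Step-by-step execution trace:
1. `raise UnicodeError(...)` raises UnicodeError.
2. `except ValueError` matches (UnicodeError is a subclass of ValueError) → answer = 2.
3. `except Exception` is not reached.
Result: 2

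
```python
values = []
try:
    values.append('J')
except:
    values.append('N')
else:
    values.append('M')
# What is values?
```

Step-by-step execution trace:
1. try: `values.append('J')` → values = ['J']. No exception raised.
2. `except` is skipped.
3. `else` runs (try completed without exception): `values.append('M')` → values = ['J', 'M'].
Result: ['J', 'M']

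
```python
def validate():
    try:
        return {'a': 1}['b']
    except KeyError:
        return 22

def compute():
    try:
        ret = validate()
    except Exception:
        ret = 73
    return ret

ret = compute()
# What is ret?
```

Step-by-step execution trace:
1. `compute()` calls `validate()`.
2. In validate: `{'a': 1}['b']` raises KeyError; `except KeyError` catches it → returns 22.
3. In compute: `ret = validate()` → ret = 22. No exception reaches compute.
4. `except Exception` is skipped; compute returns 22.
5. ret = 22.
Result: 22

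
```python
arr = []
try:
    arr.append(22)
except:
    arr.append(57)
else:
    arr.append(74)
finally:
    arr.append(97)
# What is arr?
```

Step-by-step execution trace:
1. try: `arr.append(22)` → arr = [22]. No exception raised.
2. `except` is skipped.
3. `else` runs: `arr.append(74)` → arr = [22, 74].
4. `finally` always runs: `arr.append(97)` → arr = [22, 74, 97].
Result: [22, 74, 97]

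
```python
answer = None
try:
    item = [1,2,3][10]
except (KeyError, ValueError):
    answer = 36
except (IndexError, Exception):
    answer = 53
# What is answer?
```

Step-by-step execution trace:
1. `item = [1,2,3][10]` raises IndexError.
2. `except (KeyError, ValueError)` does not match IndexError; skipped.
3. `except (IndexError, Exception)` matches (IndexError is in the tuple) → answer = 53.
Result: 53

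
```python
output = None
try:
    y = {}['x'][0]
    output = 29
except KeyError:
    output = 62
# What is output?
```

Step-by-step execution trace:
1. `y = {}['x'][0]` raises KeyError.
2. `output = 29` is not reached.
3. `except KeyError` matches → output = 62.
Result: 62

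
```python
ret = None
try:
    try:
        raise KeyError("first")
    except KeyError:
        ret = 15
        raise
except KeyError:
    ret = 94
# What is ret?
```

Step-by-step execution trace:
1. Inner try: `raise KeyError("first")` raises KeyError.
2. Inner `except KeyError` matches → ret = 15.
3. bare `raise` re-raises the same KeyError.
4. Outer `except KeyError` matches → ret = 94.
Result: 94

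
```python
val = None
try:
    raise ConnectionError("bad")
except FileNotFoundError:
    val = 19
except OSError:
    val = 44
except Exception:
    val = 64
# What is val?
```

Step-by-step execution trace:
1. `raise ConnectionError(...)` raises ConnectionError.
2. `except FileNotFoundError` does not match (ConnectionError is not a subclass of FileNotFoundError); skipped.
3. `except OSError` matches (ConnectionError is a subclass of OSError) → val = 44.
4. `except Exception` is not reached.
Result: 44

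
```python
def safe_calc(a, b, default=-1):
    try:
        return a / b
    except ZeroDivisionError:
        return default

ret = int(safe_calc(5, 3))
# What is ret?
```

Step-by-step execution trace:
1. `safe_calc(5, 3)` enters try: `return 5 / 3` → returns 1.6666666666666667. No exception raised.
2. `except ZeroDivisionError` is skipped.
3. `int(1.6666666666666667)` → 1 → ret = 1.
Result: 1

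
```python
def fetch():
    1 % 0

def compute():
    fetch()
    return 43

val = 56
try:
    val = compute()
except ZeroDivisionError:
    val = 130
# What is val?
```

Step-by-step execution trace:
1. val starts at 56.
2. try: `compute()` calls `fetch()`.
3. `fetch()` evaluates `1 % 0`, which raises ZeroDivisionError; it propagates through compute (uncaught).
4. `return 43` in compute is not reached; the assignment to val does not complete.
5. `except ZeroDivisionError` matches → val = 130.
Result: 130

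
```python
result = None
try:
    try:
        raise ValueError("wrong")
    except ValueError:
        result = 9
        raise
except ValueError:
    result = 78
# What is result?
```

Step-by-step execution trace:
1. Inner try: `raise ValueError("wrong")` raises ValueError.
2. Inner `except ValueError` matches → result = 9.
3. bare `raise` re-raises the same ValueError.
4. Outer `except ValueError` matches → result = 78.
Result: 78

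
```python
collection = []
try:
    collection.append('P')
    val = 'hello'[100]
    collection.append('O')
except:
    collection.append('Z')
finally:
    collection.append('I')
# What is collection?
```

Step-by-step execution trace:
1. try: `collection.append('P')` → collection = ['P'].
2. `val = 'hello'[100]` raises IndexError; `collection.append('O')` is not reached.
3. bare `except` matches → `collection.append('Z')` → collection = ['P', 'Z'].
4. finally always runs: `collection.append('I')` → collection = ['P', 'Z', 'I'].
Result: ['P', 'Z', 'I']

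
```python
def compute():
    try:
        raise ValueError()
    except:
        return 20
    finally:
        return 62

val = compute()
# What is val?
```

Step-by-step execution trace:
1. `compute()` enters try: `raise ValueError()` raises ValueError.
2. bare `except` matches → `return 20` sets pending return value 20.
3. Before returning, `finally: return 62` runs and overrides the pending return.
4. compute() returns 62 → val = 62.
Result: 62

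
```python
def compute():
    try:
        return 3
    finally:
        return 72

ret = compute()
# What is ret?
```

Step-by-step execution trace:
1. `compute()` enters try: `return 3` sets pending return value 3.
2. Before returning, `finally: return 72` runs and overrides the pending return.
3. compute() returns 72 → ret = 72.
Result: 72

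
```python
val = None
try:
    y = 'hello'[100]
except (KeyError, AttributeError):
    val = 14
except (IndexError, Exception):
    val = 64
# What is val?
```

Step-by-step execution trace:
1. `y = 'hello'[100]` raises IndexError.
2. `except (KeyError, AttributeError)` does not match IndexError; skipped.
3. `except (IndexError, Exception)` matches (IndexError is in the tuple) → val = 64.
Result: 64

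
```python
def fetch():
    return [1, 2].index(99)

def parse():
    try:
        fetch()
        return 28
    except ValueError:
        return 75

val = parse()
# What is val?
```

Step-by-step execution trace:
1. `parse()` calls `fetch()`.
2. `fetch()` evaluates `[1, 2].index(99)`, which raises ValueError; it propagates to the caller.
3. `return 28` is not reached.
4. `except ValueError` in parse matches → returns 75.
5. val = 75.
Result: 75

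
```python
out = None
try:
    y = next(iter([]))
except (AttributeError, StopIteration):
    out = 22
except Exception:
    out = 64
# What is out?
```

Step-by-step execution trace:
1. `y = next(iter([]))` raises StopIteration.
2. `except (AttributeError, StopIteration)` matches (StopIteration is in the tuple) → out = 22.
3. `except Exception` is not reached.
Result: 22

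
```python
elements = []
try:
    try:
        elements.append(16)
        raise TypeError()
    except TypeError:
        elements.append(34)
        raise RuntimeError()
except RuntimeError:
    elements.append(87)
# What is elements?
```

Step-by-step execution trace:
1. Inner try: `elements.append(16)` → elements = [16].
2. `raise TypeError()` raises TypeError.
3. Inner `except TypeError` matches → `elements.append(34)` → elements = [16, 34].
4. `raise RuntimeError()` raises RuntimeError; propagates to outer try.
5. Outer `except RuntimeError` matches → `elements.append(87)` → elements = [16, 34, 87].
Result: [16, 34, 87]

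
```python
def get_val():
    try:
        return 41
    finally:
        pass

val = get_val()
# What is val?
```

Step-by-step execution trace:
1. `get_val()` enters try: `return 41` sets pending return value 41.
2. Before returning, `finally: pass` runs (no effect).
3. get_val() returns 41 → val = 41.
Result: 41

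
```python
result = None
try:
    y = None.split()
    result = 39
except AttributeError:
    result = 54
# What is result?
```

Step-by-step execution trace:
1. `y = None.split()` raises AttributeError.
2. `result = 39` is not reached.
3. `except AttributeError` matches → result = 54.
Result: 54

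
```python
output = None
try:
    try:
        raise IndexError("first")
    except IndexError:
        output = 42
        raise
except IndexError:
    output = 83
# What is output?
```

Step-by-step execution trace:
1. Inner try: `raise IndexError("first")` raises IndexError.
2. Inner `except IndexError` matches → output = 42.
3. bare `raise` re-raises the same IndexError.
4. Outer `except IndexError` matches → output = 83.
Result: 83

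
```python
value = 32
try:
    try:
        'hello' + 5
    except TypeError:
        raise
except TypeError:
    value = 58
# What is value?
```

Step-by-step execution trace:
1. Inner try: `'hello' + 5` raises TypeError.
2. Inner `except TypeError` matches; bare `raise` re-raises the same TypeError.
3. Outer `except TypeError` matches → value = 58.
Result: 58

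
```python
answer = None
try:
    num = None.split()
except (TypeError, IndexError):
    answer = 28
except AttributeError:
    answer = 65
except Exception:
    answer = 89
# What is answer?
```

Step-by-step execution trace:
1. `num = None.split()` raises AttributeError.
2. `except (TypeError, IndexError)` does not match AttributeError; skipped.
3. `except AttributeError` matches (exact type match) → answer = 65.
4. `except Exception` is not reached.
Result: 65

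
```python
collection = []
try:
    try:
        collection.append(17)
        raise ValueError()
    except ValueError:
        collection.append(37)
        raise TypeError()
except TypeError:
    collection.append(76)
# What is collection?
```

Step-by-step execution trace:
1. Inner try: `collection.append(17)` → collection = [17].
2. `raise ValueError()` raises ValueError.
3. Inner `except ValueError` matches → `collection.append(37)` → collection = [17, 37].
4. `raise TypeError()` raises TypeError; propagates to outer try.
5. Outer `except TypeError` matches → `collection.append(76)` → collection = [17, 37, 76].
Result: [17, 37, 76]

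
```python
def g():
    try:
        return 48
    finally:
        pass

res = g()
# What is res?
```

Step-by-step execution trace:
1. `g()` enters try: `return 48` sets pending return value 48.
2. Before returning, `finally: pass` runs (no effect).
3. g() returns 48 → res = 48.
Result: 48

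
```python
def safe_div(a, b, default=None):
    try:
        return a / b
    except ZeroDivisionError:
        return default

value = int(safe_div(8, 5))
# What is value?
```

Step-by-step execution trace:
1. `safe_div(8, 5)` enters try: `return 8 / 5` → returns 1.6. No exception raised.
2. `except ZeroDivisionError` is skipped.
3. `int(1.6)` → 1 → value = 1.
Result: 1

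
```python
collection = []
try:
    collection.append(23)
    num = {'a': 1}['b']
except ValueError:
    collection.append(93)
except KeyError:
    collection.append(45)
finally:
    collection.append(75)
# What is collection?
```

Step-by-step execution trace:
1. try: `collection.append(23)` → collection = [23].
2. `num = {'a': 1}['b']` raises KeyError.
3. `except ValueError` does not match KeyError; skipped.
4. `except KeyError` matches → `collection.append(45)` → collection = [23, 45].
5. finally always runs: `collection.append(75)` → collection = [23, 45, 75].
Result: [23, 45, 75]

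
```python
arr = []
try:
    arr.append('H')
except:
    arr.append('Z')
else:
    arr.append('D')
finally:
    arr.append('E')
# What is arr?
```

Step-by-step execution trace:
1. try: `arr.append('H')` → arr = ['H']. No exception raised.
2. `except` is skipped.
3. `else` runs: `arr.append('D')` → arr = ['H', 'D'].
4. `finally` always runs: `arr.append('E')` → arr = ['H', 'D', 'E'].
Result: ['H', 'D', 'E']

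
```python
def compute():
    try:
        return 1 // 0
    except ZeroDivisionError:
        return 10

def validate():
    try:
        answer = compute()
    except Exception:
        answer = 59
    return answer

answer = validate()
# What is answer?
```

Step-by-step execution trace:
1. `validate()` calls `compute()`.
2. In compute: `1 // 0` raises ZeroDivisionError; `except ZeroDivisionError` catches it → returns 10.
3. In validate: `answer = compute()` → answer = 10. No exception reaches validate.
4. `except Exception` is skipped; validate returns 10.
5. answer = 10.
Result: 10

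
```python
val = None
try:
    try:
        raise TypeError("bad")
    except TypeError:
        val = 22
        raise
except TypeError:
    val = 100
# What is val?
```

Step-by-step execution trace:
1. Inner try: `raise TypeError("bad")` raises TypeError.
2. Inner `except TypeError` matches → val = 22.
3. bare `raise` re-raises the same TypeError.
4. Outer `except TypeError` matches → val = 100.
Result: 100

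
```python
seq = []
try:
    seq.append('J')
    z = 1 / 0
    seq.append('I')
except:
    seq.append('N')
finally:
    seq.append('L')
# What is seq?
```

Step-by-step execution trace:
1. try: `seq.append('J')` → seq = ['J'].
2. `z = 1 / 0` raises ZeroDivisionError; `seq.append('I')` is not reached.
3. bare `except` matches → `seq.append('N')` → seq = ['J', 'N'].
4. finally always runs: `seq.append('L')` → seq = ['J', 'N', 'L'].
Result: ['J', 'N', 'L']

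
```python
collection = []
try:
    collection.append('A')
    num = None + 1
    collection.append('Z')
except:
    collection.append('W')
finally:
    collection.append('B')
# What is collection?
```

Step-by-step execution trace:
1. try: `collection.append('A')` → collection = ['A'].
2. `num = None + 1` raises TypeError; `collection.append('Z')` is not reached.
3. bare `except` matches → `collection.append('W')` → collection = ['A', 'W'].
4. finally always runs: `collection.append('B')` → collection = ['A', 'W', 'B'].
Result: ['A', 'W', 'B']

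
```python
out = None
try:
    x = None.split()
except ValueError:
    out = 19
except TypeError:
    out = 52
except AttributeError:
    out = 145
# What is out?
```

Step-by-step execution trace:
1. `x = None.split()` raises AttributeError.
2. `except ValueError` does not match AttributeError; skipped.
3. `except TypeError` does not match AttributeError; skipped.
4. `except AttributeError` matches → out = 145.
Result: 145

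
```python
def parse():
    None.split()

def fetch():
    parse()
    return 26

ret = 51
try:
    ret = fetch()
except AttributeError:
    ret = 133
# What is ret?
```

Step-by-step execution trace:
1. ret starts at 51.
2. try: `fetch()` calls `parse()`.
3. `parse()` evaluates `None.split()`, which raises AttributeError; it propagates through fetch (uncaught).
4. `return 26` in fetch is not reached; the assignment to ret does not complete.
5. `except AttributeError` matches → ret = 133.
Result: 133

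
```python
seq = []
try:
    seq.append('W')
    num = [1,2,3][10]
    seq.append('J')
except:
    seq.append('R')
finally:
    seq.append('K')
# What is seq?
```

Step-by-step execution trace:
1. try: `seq.append('W')` → seq = ['W'].
2. `num = [1,2,3][10]` raises IndexError; `seq.append('J')` is not reached.
3. bare `except` matches → `seq.append('R')` → seq = ['W', 'R'].
4. finally always runs: `seq.append('K')` → seq = ['W', 'R', 'K'].
Result: ['W', 'R', 'K']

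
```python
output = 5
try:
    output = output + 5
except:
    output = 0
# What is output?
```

Step-by-step execution trace:
1. output starts at 5.
2. try: `output = output + 5` → output = 10. No exception raised.
3. `except` is skipped.
Result: 10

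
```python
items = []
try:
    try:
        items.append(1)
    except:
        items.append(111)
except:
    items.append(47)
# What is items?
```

Step-by-step execution trace:
1. Inner try: `items.append(1)` → items = [1]. No exception raised.
2. Inner `except` is skipped.
3. Inner try completes normally; outer `except` is skipped.
Result: [1]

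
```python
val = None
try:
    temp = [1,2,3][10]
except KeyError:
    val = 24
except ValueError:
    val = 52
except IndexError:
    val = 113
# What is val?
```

Step-by-step execution trace:
1. `temp = [1,2,3][10]` raises IndexError.
2. `except KeyError` does not match IndexError; skipped.
3. `except ValueError` does not match IndexError; skipped.
4. `except IndexError` matches → val = 113.
Result: 113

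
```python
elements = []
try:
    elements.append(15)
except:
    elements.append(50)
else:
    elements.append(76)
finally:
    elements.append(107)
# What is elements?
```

Step-by-step execution trace:
1. try: `elements.append(15)` → elements = [15]. No exception raised.
2. `except` is skipped.
3. `else` runs: `elements.append(76)` → elements = [15, 76].
4. `finally` always runs: `elements.append(107)` → elements = [15, 76, 107].
Result: [15, 76, 107]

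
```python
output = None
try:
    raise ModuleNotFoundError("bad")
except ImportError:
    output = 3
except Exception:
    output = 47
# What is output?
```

Step-by-step execution trace:
1. `raise ModuleNotFoundError(...)` raises ModuleNotFoundError.
2. `except ImportError` matches (ModuleNotFoundError is a subclass of ImportError) → output = 3.
3. `except Exception` is not reached.
Result: 3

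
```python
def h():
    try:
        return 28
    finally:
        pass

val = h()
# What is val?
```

Step-by-step execution trace:
1. `h()` enters try: `return 28` sets pending return value 28.
2. Before returning, `finally: pass` runs (no effect).
3. h() returns 28 → val = 28.
Result: 28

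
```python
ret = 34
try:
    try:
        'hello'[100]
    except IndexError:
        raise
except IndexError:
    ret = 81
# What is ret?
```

Step-by-step execution trace:
1. Inner try: `'hello'[100]` raises IndexError.
2. Inner `except IndexError` matches; bare `raise` re-raises the same IndexError.
3. Outer `except IndexError` matches → ret = 81.
Result: 81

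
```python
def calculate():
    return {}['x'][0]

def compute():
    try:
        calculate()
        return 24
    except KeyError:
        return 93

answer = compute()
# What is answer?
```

Step-by-step execution trace:
1. `compute()` calls `calculate()`.
2. `calculate()` evaluates `{}['x'][0]`, which raises KeyError; it propagates to the caller.
3. `return 24` is not reached.
4. `except KeyError` in compute matches → returns 93.
5. answer = 93.
Result: 93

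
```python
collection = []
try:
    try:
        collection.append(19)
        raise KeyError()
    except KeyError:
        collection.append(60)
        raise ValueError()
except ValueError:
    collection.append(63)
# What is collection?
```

Step-by-step execution trace:
1. Inner try: `collection.append(19)` → collection = [19].
2. `raise KeyError()` raises KeyError.
3. Inner `except KeyError` matches → `collection.append(60)` → collection = [19, 60].
4. `raise ValueError()` raises ValueError; propagates to outer try.
5. Outer `except ValueError` matches → `collection.append(63)` → collection = [19, 60, 63].
Result: [19, 60, 63]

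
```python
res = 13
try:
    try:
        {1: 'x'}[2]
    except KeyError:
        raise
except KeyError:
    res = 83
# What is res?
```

Step-by-step execution trace:
1. Inner try: `{1: 'x'}[2]` raises KeyError.
2. Inner `except KeyError` matches; bare `raise` re-raises the same KeyError.
3. Outer `except KeyError` matches → res = 83.
Result: 83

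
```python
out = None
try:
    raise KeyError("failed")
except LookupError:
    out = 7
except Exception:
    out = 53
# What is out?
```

Step-by-step execution trace:
1. `raise KeyError(...)` raises KeyError.
2. `except LookupError` matches (KeyError is a subclass of LookupError) → out = 7.
3. `except Exception` is not reached.
Result: 7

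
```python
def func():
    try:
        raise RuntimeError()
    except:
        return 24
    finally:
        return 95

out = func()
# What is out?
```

Step-by-step execution trace:
1. `func()` enters try: `raise RuntimeError()` raises RuntimeError.
2. bare `except` matches → `return 24` sets pending return value 24.
3. Before returning, `finally: return 95` runs and overrides the pending return.
4. func() returns 95 → out = 95.
Result: 95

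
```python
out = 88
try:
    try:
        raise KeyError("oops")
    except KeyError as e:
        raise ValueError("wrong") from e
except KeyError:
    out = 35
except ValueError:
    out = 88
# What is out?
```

Step-by-step execution trace:
1. Inner try raises KeyError; inner `except KeyError as e` catches it.
2. `raise ValueError(...) from e` raises ValueError (KeyError is attached as __cause__, but only ValueError is active).
3. Outer `except KeyError` does not match ValueError; skipped.
4. Outer `except ValueError` matches → out = 88.
Result: 88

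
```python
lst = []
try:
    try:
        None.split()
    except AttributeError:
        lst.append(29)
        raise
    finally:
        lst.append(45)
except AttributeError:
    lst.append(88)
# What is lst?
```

Step-by-step execution trace:
1. Inner try: `None.split()` raises AttributeError.
2. Inner `except AttributeError` matches → `lst.append(29)` → lst = [29].
3. bare `raise` re-raises AttributeError.
4. Inner `finally` runs during unwinding: `lst.append(45)` → lst = [29, 45].
5. Outer `except AttributeError` matches → `lst.append(88)` → lst = [29, 45, 88].
Result: [29, 45, 88]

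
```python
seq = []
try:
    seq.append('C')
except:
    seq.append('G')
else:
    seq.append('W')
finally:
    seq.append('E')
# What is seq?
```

Step-by-step execution trace:
1. try: `seq.append('C')` → seq = ['C']. No exception raised.
2. `except` is skipped.
3. `else` runs: `seq.append('W')` → seq = ['C', 'W'].
4. `finally` always runs: `seq.append('E')` → seq = ['C', 'W', 'E'].
Result: ['C', 'W', 'E']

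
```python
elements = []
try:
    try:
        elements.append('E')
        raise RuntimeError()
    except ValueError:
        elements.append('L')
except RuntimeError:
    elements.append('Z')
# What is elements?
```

Step-by-step execution trace:
1. Inner try: `elements.append('E')` → elements = ['E'].
2. `raise RuntimeError()` raises RuntimeError.
3. Inner `except ValueError` does not match RuntimeError; exception propagates to outer try.
4. Outer `except RuntimeError` matches → `elements.append('Z')` → elements = ['E', 'Z'].
Result: ['E', 'Z']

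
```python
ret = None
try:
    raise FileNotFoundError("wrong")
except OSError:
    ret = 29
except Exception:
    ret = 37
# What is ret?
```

Step-by-step execution trace:
1. `raise FileNotFoundError(...)` raises FileNotFoundError.
2. `except OSError` matches (FileNotFoundError is a subclass of OSError) → ret = 29.
3. `except Exception` is not reached.
Result: 29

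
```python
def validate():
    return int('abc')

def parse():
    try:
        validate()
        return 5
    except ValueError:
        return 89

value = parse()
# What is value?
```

Step-by-step execution trace:
1. `parse()` calls `validate()`.
2. `validate()` evaluates `int('abc')`, which raises ValueError; it propagates to the caller.
3. `return 5` is not reached.
4. `except ValueError` in parse matches → returns 89.
5. value = 89.
Result: 89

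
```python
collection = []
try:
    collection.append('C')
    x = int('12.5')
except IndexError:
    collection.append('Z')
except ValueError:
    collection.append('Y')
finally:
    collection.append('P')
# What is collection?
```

Step-by-step execution trace:
1. try: `collection.append('C')` → collection = ['C'].
2. `x = int('12.5')` raises ValueError.
3. `except IndexError` does not match ValueError; skipped.
4. `except ValueError` matches → `collection.append('Y')` → collection = ['C', 'Y'].
5. finally always runs: `collection.append('P')` → collection = ['C', 'Y', 'P'].
Result: ['C', 'Y', 'P']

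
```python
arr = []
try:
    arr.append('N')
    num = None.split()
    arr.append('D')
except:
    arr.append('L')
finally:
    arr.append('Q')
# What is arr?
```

Step-by-step execution trace:
1. try: `arr.append('N')` → arr = ['N'].
2. `num = None.split()` raises AttributeError; `arr.append('D')` is not reached.
3. bare `except` matches → `arr.append('L')` → arr = ['N', 'L'].
4. finally always runs: `arr.append('Q')` → arr = ['N', 'L', 'Q'].
Result: ['N', 'L', 'Q']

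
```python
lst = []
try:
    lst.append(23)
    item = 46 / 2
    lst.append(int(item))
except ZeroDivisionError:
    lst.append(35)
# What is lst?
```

Step-by-step execution trace:
1. try: `lst.append(23)` → lst = [23].
2. `item = 46 / 2` → item = 23.0. No exception raised.
3. `lst.append(int(item))` → lst = [23, 23].
4. `except ZeroDivisionError` is skipped (no exception was raised).
Result: [23, 23]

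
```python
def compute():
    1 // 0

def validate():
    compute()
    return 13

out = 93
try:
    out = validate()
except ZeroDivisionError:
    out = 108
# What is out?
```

Step-by-step execution trace:
1. out starts at 93.
2. try: `validate()` calls `compute()`.
3. `compute()` evaluates `1 // 0`, which raises ZeroDivisionError; it propagates through validate (uncaught).
4. `return 13` in validate is not reached; the assignment to out does not complete.
5. `except ZeroDivisionError` matches → out = 108.
Result: 108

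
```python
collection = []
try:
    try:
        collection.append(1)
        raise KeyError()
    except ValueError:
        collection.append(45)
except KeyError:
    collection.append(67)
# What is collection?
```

Step-by-step execution trace:
1. Inner try: `collection.append(1)` → collection = [1].
2. `raise KeyError()` raises KeyError.
3. Inner `except ValueError` does not match KeyError; exception propagates to outer try.
4. Outer `except KeyError` matches → `collection.append(67)` → collection = [1, 67].
Result: [1, 67]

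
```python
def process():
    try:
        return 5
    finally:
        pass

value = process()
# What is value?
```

Step-by-step execution trace:
1. `process()` enters try: `return 5` sets pending return value 5.
2. Before returning, `finally: pass` runs (no effect).
3. process() returns 5 → value = 5.
Result: 5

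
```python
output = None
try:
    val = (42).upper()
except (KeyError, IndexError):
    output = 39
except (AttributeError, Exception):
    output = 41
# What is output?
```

Step-by-step execution trace:
1. `val = (42).upper()` raises AttributeError.
2. `except (KeyError, IndexError)` does not match AttributeError; skipped.
3. `except (AttributeError, Exception)` matches (AttributeError is in the tuple) → output = 41.
Result: 41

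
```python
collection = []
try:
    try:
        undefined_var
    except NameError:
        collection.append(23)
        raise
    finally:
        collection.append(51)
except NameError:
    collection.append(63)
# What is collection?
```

Step-by-step execution trace:
1. Inner try: `undefined_var` raises NameError.
2. Inner `except NameError` matches → `collection.append(23)` → collection = [23].
3. bare `raise` re-raises NameError.
4. Inner `finally` runs during unwinding: `collection.append(51)` → collection = [23, 51].
5. Outer `except NameError` matches → `collection.append(63)` → collection = [23, 51, 63].
Result: [23, 51, 63]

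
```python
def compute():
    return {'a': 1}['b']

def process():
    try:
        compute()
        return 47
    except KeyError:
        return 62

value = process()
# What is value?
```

Step-by-step execution trace:
1. `process()` calls `compute()`.
2. `compute()` evaluates `{'a': 1}['b']`, which raises KeyError; it propagates to the caller.
3. `return 47` is not reached.
4. `except KeyError` in process matches → returns 62.
5. value = 62.
Result: 62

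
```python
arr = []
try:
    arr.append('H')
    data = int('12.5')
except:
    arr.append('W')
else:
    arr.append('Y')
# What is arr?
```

Step-by-step execution trace:
1. try: `arr.append('H')` → arr = ['H'].
2. `data = int('12.5')` raises ValueError.
3. bare `except` matches → `arr.append('W')` → arr = ['H', 'W'].
4. `else` is skipped (an exception was raised).
Result: ['H', 'W']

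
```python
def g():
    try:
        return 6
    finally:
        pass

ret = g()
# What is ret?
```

Step-by-step execution trace:
1. `g()` enters try: `return 6` sets pending return value 6.
2. Before returning, `finally: pass` runs (no effect).
3. g() returns 6 → ret = 6.
Result: 6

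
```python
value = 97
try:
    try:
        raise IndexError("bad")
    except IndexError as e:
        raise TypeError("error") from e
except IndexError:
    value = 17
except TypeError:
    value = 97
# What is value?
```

Step-by-step execution trace:
1. Inner try raises IndexError; inner `except IndexError as e` catches it.
2. `raise TypeError(...) from e` raises TypeError (IndexError is attached as __cause__, but only TypeError is active).
3. Outer `except IndexError` does not match TypeError; skipped.
4. Outer `except TypeError` matches → value = 97.
Result: 97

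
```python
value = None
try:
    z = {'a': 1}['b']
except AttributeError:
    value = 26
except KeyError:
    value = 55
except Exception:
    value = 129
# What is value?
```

Step-by-step execution trace:
1. `z = {'a': 1}['b']` raises KeyError.
2. `except AttributeError` does not match KeyError; skipped.
3. `except KeyError` matches → value = 55.
4. Remaining except clauses are skipped.
Result: 55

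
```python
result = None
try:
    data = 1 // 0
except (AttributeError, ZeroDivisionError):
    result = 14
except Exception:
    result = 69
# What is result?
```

Step-by-step execution trace:
1. `data = 1 // 0` raises ZeroDivisionError.
2. `except (AttributeError, ZeroDivisionError)` matches (ZeroDivisionError is in the tuple) → result = 14.
3. `except Exception` is not reached.
Result: 14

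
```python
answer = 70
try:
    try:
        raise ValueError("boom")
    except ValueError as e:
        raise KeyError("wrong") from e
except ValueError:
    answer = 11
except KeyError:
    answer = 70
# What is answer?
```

Step-by-step execution trace:
1. Inner try raises ValueError; inner `except ValueError as e` catches it.
2. `raise KeyError(...) from e` raises KeyError (ValueError is attached as __cause__, but only KeyError is active).
3. Outer `except ValueError` does not match KeyError; skipped.
4. Outer `except KeyError` matches → answer = 70.
Result: 70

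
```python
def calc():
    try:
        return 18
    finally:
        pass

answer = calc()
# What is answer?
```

Step-by-step execution trace:
1. `calc()` enters try: `return 18` sets pending return value 18.
2. Before returning, `finally: pass` runs (no effect).
3. calc() returns 18 → answer = 18.
Result: 18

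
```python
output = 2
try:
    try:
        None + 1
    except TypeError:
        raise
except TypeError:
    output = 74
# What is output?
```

Step-by-step execution trace:
1. Inner try: `None + 1` raises TypeError.
2. Inner `except TypeError` matches; bare `raise` re-raises the same TypeError.
3. Outer `except TypeError` matches → output = 74.
Result: 74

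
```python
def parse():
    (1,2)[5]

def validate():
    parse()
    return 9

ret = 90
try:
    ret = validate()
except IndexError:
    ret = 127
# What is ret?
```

Step-by-step execution trace:
1. ret starts at 90.
2. try: `validate()` calls `parse()`.
3. `parse()` evaluates `(1,2)[5]`, which raises IndexError; it propagates through validate (uncaught).
4. `return 9` in validate is not reached; the assignment to ret does not complete.
5. `except IndexError` matches → ret = 127.
Result: 127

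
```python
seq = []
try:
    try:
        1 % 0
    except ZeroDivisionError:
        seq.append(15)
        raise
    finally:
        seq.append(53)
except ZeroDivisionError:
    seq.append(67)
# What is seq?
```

Step-by-step execution trace:
1. Inner try: `1 % 0` raises ZeroDivisionError.
2. Inner `except ZeroDivisionError` matches → `seq.append(15)` → seq = [15].
3. bare `raise` re-raises ZeroDivisionError.
4. Inner `finally` runs during unwinding: `seq.append(53)` → seq = [15, 53].
5. Outer `except ZeroDivisionError` matches → `seq.append(67)` → seq = [15, 53, 67].
Result: [15, 53, 67]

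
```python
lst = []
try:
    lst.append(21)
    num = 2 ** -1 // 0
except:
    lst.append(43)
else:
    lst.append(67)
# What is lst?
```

Step-by-step execution trace:
1. try: `lst.append(21)` → lst = [21].
2. `num = 2 ** -1 // 0` raises ZeroDivisionError.
3. bare `except` matches → `lst.append(43)` → lst = [21, 43].
4. `else` is skipped (an exception was raised).
Result: [21, 43]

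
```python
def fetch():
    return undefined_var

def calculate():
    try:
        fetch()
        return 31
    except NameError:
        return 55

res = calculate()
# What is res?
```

Step-by-step execution trace:
1. `calculate()` calls `fetch()`.
2. `fetch()` evaluates `undefined_var`, which raises NameError; it propagates to the caller.
3. `return 31` is not reached.
4. `except NameError` in calculate matches → returns 55.
5. res = 55.
Result: 55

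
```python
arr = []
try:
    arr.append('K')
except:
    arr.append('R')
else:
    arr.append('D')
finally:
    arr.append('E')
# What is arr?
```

Step-by-step execution trace:
1. try: `arr.append('K')` → arr = ['K']. No exception raised.
2. `except` is skipped.
3. `else` runs: `arr.append('D')` → arr = ['K', 'D'].
4. `finally` always runs: `arr.append('E')` → arr = ['K', 'D', 'E'].
Result: ['K', 'D', 'E']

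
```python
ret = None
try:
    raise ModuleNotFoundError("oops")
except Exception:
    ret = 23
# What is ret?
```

Step-by-step execution trace:
1. `raise ModuleNotFoundError(...)` raises ModuleNotFoundError.
2. `except Exception` matches (ModuleNotFoundError is a subclass of Exception) → ret = 23.
Result: 23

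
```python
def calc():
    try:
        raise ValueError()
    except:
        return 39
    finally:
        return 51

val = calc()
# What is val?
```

Step-by-step execution trace:
1. `calc()` enters try: `raise ValueError()` raises ValueError.
2. bare `except` matches → `return 39` sets pending return value 39.
3. Before returning, `finally: return 51` runs and overrides the pending return.
4. calc() returns 51 → val = 51.
Result: 51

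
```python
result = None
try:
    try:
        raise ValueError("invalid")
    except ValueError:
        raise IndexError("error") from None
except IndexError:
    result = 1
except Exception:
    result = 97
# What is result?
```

Step-by-step execution trace:
1. Inner try raises ValueError; inner `except ValueError` catches it.
2. `raise IndexError(...) from None` raises IndexError (from None suppresses __context__, but the active exception is still IndexError).
3. Outer `except IndexError` matches → result = 1.
4. `except Exception` is not reached.
Result: 1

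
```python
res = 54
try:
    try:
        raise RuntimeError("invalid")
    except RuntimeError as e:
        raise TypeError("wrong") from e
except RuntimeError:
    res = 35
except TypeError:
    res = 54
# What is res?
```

Step-by-step execution trace:
1. Inner try raises RuntimeError; inner `except RuntimeError as e` catches it.
2. `raise TypeError(...) from e` raises TypeError (RuntimeError is attached as __cause__, but only TypeError is active).
3. Outer `except RuntimeError` does not match TypeError; skipped.
4. Outer `except TypeError` matches → res = 54.
Result: 54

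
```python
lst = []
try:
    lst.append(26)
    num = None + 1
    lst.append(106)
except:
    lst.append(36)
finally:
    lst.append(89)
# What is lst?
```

Step-by-step execution trace:
1. try: `lst.append(26)` → lst = [26].
2. `num = None + 1` raises TypeError; `lst.append(106)` is not reached.
3. bare `except` matches → `lst.append(36)` → lst = [26, 36].
4. finally always runs: `lst.append(89)` → lst = [26, 36, 89].
Result: [26, 36, 89]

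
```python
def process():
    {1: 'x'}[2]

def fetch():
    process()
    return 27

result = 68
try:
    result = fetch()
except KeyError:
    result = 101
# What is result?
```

Step-by-step execution trace:
1. result starts at 68.
2. try: `fetch()` calls `process()`.
3. `process()` evaluates `{1: 'x'}[2]`, which raises KeyError; it propagates through fetch (uncaught).
4. `return 27` in fetch is not reached; the assignment to result does not complete.
5. `except KeyError` matches → result = 101.
Result: 101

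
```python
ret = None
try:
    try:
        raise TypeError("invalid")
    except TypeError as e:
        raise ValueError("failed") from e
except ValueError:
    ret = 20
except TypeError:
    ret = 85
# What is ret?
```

Step-by-step execution trace:
1. Inner try raises TypeError; inner `except TypeError as e` catches it.
2. `raise ValueError(...) from e` raises ValueError (TypeError is attached as __cause__, but only ValueError is active).
3. Outer `except ValueError` matches → ret = 20.
4. `except TypeError` is not reached.
Result: 20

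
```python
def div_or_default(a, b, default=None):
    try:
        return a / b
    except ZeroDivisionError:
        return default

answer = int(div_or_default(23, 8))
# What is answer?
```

Step-by-step execution trace:
1. `div_or_default(23, 8)` enters try: `return 23 / 8` → returns 2.875. No exception raised.
2. `except ZeroDivisionError` is skipped.
3. `int(2.875)` → 2 → answer = 2.
Result: 2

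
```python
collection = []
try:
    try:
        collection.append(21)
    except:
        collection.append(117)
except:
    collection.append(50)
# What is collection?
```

Step-by-step execution trace:
1. Inner try: `collection.append(21)` → collection = [21]. No exception raised.
2. Inner `except` is skipped.
3. Inner try completes normally; outer `except` is skipped.
Result: [21]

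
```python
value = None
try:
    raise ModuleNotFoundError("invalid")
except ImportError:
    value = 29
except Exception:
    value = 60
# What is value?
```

Step-by-step execution trace:
1. `raise ModuleNotFoundError(...)` raises ModuleNotFoundError.
2. `except ImportError` matches (ModuleNotFoundError is a subclass of ImportError) → value = 29.
3. `except Exception` is not reached.
Result: 29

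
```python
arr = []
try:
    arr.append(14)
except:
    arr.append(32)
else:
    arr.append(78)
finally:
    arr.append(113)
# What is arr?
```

Step-by-step execution trace:
1. try: `arr.append(14)` → arr = [14]. No exception raised.
2. `except` is skipped.
3. `else` runs: `arr.append(78)` → arr = [14, 78].
4. `finally` always runs: `arr.append(113)` → arr = [14, 78, 113].
Result: [14, 78, 113]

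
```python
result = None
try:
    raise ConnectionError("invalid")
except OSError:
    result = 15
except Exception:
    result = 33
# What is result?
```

Step-by-step execution trace:
1. `raise ConnectionError(...)` raises ConnectionError.
2. `except OSError` matches (ConnectionError is a subclass of OSError) → result = 15.
3. `except Exception` is not reached.
Result: 15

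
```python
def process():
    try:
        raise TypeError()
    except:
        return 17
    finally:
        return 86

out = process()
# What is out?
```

Step-by-step execution trace:
1. `process()` enters try: `raise TypeError()` raises TypeError.
2. bare `except` matches → `return 17` sets pending return value 17.
3. Before returning, `finally: return 86` runs and overrides the pending return.
4. process() returns 86 → out = 86.
Result: 86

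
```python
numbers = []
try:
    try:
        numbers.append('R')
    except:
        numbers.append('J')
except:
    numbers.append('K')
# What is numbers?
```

Step-by-step execution trace:
1. Inner try: `numbers.append('R')` → numbers = ['R']. No exception raised.
2. Inner `except` is skipped.
3. Inner try completes normally; outer `except` is skipped.
Result: ['R']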